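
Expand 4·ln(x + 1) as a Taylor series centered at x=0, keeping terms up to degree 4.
-x^4 + 4·x^3/3 - 2·x^2 + 4·x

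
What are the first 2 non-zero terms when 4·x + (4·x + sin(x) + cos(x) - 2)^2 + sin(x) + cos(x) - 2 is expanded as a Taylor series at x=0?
51·x^2/2 - 5·x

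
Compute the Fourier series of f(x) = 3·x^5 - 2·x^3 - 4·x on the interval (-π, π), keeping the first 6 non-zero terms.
(-124·π^2 + 6·π^4 + 736)·sin(x) + (-3·π^4 - 43/2 + 17·π^2)·sin(2·x) + (-52·π^2/9 + 32/27 + 2·π^4)·sin(3·x) + (-3·π^4/2 + 59/64 + 23·π^2/8)·sin(4·x) + (-44·π^2/25 - 736/625 + 6·π^4/5)·sin(5·x) + (-π^4 + 61/54 + 11·π^2/9)·sin(6·x)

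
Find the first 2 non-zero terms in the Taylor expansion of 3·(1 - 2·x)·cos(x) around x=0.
3 - 6·x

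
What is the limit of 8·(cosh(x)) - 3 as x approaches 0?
Direct substitution at x = 0 gives 5.

Final answer: 5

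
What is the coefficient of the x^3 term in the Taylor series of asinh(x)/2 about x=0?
Expand to order 3: asinh(x)/2 = -x^3/12 + x/2 + O(x^4).
The coefficient of x^3 is -1/12.

Final answer: -1/12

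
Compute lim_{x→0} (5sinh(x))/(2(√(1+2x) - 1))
Both numerator and denominator → 0 as x → 0; this is a 0/0 indeterminate form.
Expand each to leading order near x = 0: numerator ~ 5·x, denominator ~ 2·x.
The limit of the ratio is 5/2.

Final answer: 5/2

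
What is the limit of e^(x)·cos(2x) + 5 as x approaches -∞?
Evaluate the dominant behaviour as x → -∞; each term tends to a finite value or vanishes.
Limit = 5.

Final answer: 5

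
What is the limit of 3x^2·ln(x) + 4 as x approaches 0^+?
The product is a 0·∞ indeterminate form at x → 0⁺.
Rewrite the product as 3·ln(x) / x^(-2) and apply L'Hôpital, or use the standard hierarchy x^(-2) ≫ |ln x| as x → 0⁺.
The indeterminate product → 0, so the limit = 4.

Final answer: 4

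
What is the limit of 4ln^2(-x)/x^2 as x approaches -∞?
This is an ∞/∞ indeterminate form as x → -∞.
Compare growth rates of the dominant terms (exponentials ≫ polynomials ≫ logarithms), or apply L'Hôpital's rule; the quotient → 0.
Limit = 0.

Final answer: 0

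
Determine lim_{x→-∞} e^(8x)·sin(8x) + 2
Evaluate the dominant behaviour as x → -∞; each term tends to a finite value or vanishes.
Limit = 2.

Final answer: 2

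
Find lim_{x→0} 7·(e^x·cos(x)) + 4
Direct substitution at x = 0 gives 11.

Final answer: 11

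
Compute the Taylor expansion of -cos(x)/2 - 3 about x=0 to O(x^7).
x^6/1440 - x^4/48 + x^2/4 - 7/2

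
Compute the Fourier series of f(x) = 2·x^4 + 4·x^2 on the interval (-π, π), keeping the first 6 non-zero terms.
(80 - 16·π^2)·cos(x) + (-2 + 4·π^2)·cos(2·x) + (-16·π^2/9 - 16/27)·cos(3·x) + (5/8 + π^2)·cos(4·x) + (-16·π^2/25 - 304/625)·cos(5·x) + 4·π^2/3 + 2·π^4/5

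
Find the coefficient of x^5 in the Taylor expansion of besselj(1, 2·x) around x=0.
Expand to order 5: besselj(1, 2·x) = x^5/12 - x^3/2 + x + O(x^6).
The coefficient of x^5 is 1/12.

Final answer: 1/12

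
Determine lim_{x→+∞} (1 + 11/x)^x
As x → +∞: this is the defining limit (1 + 11/x)^x → e^11.
Limit = e^(11).

Final answer: e^(11)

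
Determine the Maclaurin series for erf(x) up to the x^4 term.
-2·x^3/(3·√(π)) + 2·x/√(π)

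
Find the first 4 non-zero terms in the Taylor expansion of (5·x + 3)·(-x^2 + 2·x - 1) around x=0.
-5·x^3 + 7·x^2 + x - 3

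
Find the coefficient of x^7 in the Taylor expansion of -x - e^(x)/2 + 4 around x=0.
Expand to order 7: -x - e^(x)/2 + 4 = -x^7/10080 - x^6/1440 - x^5/240 - x^4/48 - x^3/12 - x^2/4 - 3·x/2 + 7/2 + O(x^8).
The coefficient of x^7 is -1/10080.

Final answer: -1/10080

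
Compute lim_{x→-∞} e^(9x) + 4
Evaluate the dominant behaviour as x → -∞; each term tends to a finite value or vanishes.
Limit = 4.

Final answer: 4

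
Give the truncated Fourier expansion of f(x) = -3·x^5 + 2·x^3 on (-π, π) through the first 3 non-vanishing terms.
(-744 - 6·π^4 + 124·π^2)·sin(x) + (-17·π^2 + 51/2 + 3·π^4)·sin(2·x) + (-2·π^4 - 104/27 + 52·π^2/9)·sin(3·x)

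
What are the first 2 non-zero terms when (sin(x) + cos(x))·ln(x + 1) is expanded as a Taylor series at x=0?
x^2/2 + x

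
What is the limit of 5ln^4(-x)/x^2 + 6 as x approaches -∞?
The quotient is an ∞/∞ indeterminate form as x → -∞.
Compare growth rates of the dominant terms (exponentials ≫ polynomials ≫ logarithms), or apply L'Hôpital's rule; the quotient → 0.
Adding the constant: 0 + 6 = 6. Limit = 6.

Final answer: 6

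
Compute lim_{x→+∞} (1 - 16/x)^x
As x → +∞: this is the defining limit (1 - 16/x)^x → e^(-16).
Limit = e^(-16).

Final answer: e^(-16)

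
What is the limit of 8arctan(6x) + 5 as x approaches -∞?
Evaluate the dominant behaviour as x → -∞; each term tends to a finite value or vanishes.
Limit = 5 - 4·π.

Final answer: 5 - 4·π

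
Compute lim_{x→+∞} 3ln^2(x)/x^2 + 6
The quotient is an ∞/∞ indeterminate form as x → +∞.
The polynomial denominator x^2 dominates the logarithmic numerator (any positive power of x ≫ ln^2(x) as x → ∞), so the quotient → 0.
Adding the constant: 0 + 6 = 6. Limit = 6.

Final answer: 6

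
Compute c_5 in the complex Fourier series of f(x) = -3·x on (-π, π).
Compute the real Fourier coefficients first: a_5 = 0, b_5 = -6/5.
Then c_5 = (a_5 − i·b_5)/2 = 3·i/5.

Final answer: 3·i/5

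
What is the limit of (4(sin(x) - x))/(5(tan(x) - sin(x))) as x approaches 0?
Both numerator and denominator → 0 as x → 0; this is a 0/0 indeterminate form.
Expand each to leading order near x = 0: numerator ~ -2·x^3/3, denominator ~ 5·x^3/2.
The limit of the ratio is -4/15.

Final answer: -4/15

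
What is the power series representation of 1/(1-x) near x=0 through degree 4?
x^4 + x^3 + x^2 + x + 1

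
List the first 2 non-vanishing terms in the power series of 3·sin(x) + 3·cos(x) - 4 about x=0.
3·x - 1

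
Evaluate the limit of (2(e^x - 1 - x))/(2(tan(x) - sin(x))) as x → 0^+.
Both numerator and denominator → 0 as x → 0^+; this is a 0/0 indeterminate form.
Expand each to leading order near x = 0: numerator ~ x^2, denominator ~ x^3.
The limit of the ratio is ∞.

Final answer: ∞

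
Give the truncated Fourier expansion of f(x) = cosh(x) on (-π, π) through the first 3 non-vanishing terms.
-cos(x)·sinh(π)/π + 2·cos(2·x)·sinh(π)/(5·π) + sinh(π)/π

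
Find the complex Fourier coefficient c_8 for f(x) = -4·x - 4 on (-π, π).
Compute the real Fourier coefficients first: a_8 = 0, b_8 = 1.
Then c_8 = (a_8 − i·b_8)/2 = -i/2.

Final answer: -i/2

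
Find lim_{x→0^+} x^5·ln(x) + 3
The product is a 0·∞ indeterminate form at x → 0⁺.
Rewrite the product as ln(x) / x^(-5) and apply L'Hôpital, or use the standard hierarchy x^(-5) ≫ |ln x| as x → 0⁺.
The indeterminate product → 0, so the limit = 3.

Final answer: 3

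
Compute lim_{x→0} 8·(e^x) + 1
Direct substitution at x = 0 gives 9.

Final answer: 9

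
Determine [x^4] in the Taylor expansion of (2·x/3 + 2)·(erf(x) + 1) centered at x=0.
Expand to order 4: (2·x/3 + 2)·(erf(x) + 1) = -4·x^4/(9·√(π)) - 4·x^3/(3·√(π)) + 4·x^2/(3·√(π)) + x·(2/3 + 4/√(π)) + 2 + O(x^5).
The coefficient of x^4 is -4/(9·√(π)).

Final answer: -4/(9·√(π))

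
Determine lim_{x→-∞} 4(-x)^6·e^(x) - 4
The product is a 0·∞ indeterminate form at x → -∞.
Rewrite the product as 4(-x)^6 / e^(-x) (an ∞/∞ form) and apply L'Hôpital, or use the standard hierarchy e^(|x|) ≫ |(-x)^6| as x → -∞.
The indeterminate product → 0, so the limit = -4.

Final answer: -4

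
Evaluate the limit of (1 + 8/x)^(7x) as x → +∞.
As x → +∞: write (1 + 8/x)^(7x) = ((1 + 8/x)^x)^7 → (e^8)^7 = e^56.
Limit = e^(56).

Final answer: e^(56)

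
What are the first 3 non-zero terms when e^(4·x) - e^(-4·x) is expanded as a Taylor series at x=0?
256·x^5/15 + 64·x^3/3 + 8·x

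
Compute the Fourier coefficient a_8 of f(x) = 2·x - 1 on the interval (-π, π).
a_8 = (1/π) ∫_{-π}^{π} f(x)·cos(8x) dx.
Evaluate the integral (use parity and integration by parts as needed): a_8 = 0.

Final answer: 0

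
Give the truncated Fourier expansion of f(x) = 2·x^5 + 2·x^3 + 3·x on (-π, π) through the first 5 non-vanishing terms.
(-76·π^2 + 4·π^4 + 462)·sin(x) + (-2·π^4 - 15 + 8·π^2)·sin(2·x) + (-44·π^2/27 + 250/81 + 4·π^4/3)·sin(3·x) + (-π^4 - 51/32 + π^2/4)·sin(4·x) + (726/625 + 4·π^2/25 + 4·π^4/5)·sin(5·x)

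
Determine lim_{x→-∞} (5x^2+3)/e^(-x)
This is an ∞/∞ indeterminate form as x → -∞.
Compare growth rates of the dominant terms (exponentials ≫ polynomials ≫ logarithms), or apply L'Hôpital's rule; the quotient → 0.
Limit = 0.

Final answer: 0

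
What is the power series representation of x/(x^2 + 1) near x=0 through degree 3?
-x^3 + x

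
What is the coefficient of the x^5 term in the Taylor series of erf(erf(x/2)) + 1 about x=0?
Expand to order 5: erf(erf(x/2)) + 1 = x^5·(1/(80·π) + 1/(5·π^3) + 1/(6·π^2)) + x^3·(-2/(3·π^2) - 1/(6·π)) + 2·x/π + 1 + O(x^6).
The coefficient of x^5 is 1/(80·π) + 1/(5·π^3) + 1/(6·π^2).

Final answer: 1/(80·π) + 1/(5·π^3) + 1/(6·π^2)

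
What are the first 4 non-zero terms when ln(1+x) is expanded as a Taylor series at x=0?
-x^4/4 + x^3/3 - x^2/2 + x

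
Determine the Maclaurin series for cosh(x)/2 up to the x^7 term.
x^6/1440 + x^4/48 + x^2/4 + 1/2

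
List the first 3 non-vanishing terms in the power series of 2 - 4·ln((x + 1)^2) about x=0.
4·x^2 - 8·x + 2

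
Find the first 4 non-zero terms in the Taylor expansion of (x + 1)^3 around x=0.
x^3 + 3·x^2 + 3·x + 1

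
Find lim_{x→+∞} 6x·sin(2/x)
As x → +∞: let u = 2/x → 0⁺; then 6·x·sin(2/x) = 6·2·sin(u)/u → 6·2·1 = 12.
Limit = 12.

Final answer: 12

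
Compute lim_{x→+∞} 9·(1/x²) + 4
Evaluate the dominant behaviour as x → +∞; each term tends to a finite value or vanishes.
Limit = 4.

Final answer: 4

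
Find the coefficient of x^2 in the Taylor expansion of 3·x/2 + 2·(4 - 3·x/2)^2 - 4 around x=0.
Expand to order 2: 3·x/2 + 2·(4 - 3·x/2)^2 - 4 = 9·x^2/2 - 45·x/2 + 28 + O(x^3).
The coefficient of x^2 is 9/2.

Final answer: 9/2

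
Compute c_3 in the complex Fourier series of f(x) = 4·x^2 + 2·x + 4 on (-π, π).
Compute the real Fourier coefficients first: a_3 = -16/9, b_3 = 4/3.
Then c_3 = (a_3 − i·b_3)/2 = -8/9 - 2·i/3.

Final answer: -8/9 - 2·i/3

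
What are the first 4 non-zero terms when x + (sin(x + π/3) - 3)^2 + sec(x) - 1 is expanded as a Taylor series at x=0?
x^3·(-3 + √(3)/2)^2·(-√(3)/(4·(-3 + √(3)/2)^2) - 1/(6·(-3 + √(3)/2))) + x^2·(1/2 + (-3 + √(3)/2)^2·(1/(4·(-3 + √(3)/2)^2) - √(3)/(2·(-3 + √(3)/2)))) + x·(-2 + √(3)/2) + (-3 + √(3)/2)^2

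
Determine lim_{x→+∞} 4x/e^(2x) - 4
The quotient is an ∞/∞ indeterminate form as x → +∞.
The exponential denominator e^(2x) dominates the polynomial numerator (e^x ≫ x as x → ∞), so the quotient → 0.
Adding the constant: 0 - 4 = -4. Limit = -4.

Final answer: -4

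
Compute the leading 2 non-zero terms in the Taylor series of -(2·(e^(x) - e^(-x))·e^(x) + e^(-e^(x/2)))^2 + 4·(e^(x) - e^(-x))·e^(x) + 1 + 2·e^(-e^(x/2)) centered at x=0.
x·(-(-1 + 8·e)·e^(-2) - e^(-1) + 8) - e^(-2) + 2·e^(-1) + 1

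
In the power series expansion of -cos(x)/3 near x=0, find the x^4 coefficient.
Expand to order 4: -cos(x)/3 = -x^4/72 + x^2/6 - 1/3 + O(x^5).
The coefficient of x^4 is -1/72.

Final answer: -1/72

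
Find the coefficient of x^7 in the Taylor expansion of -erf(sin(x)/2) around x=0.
Expand to order 7: -erf(sin(x)/2) = 199·x^7/(13440·√(π)) - 9·x^5/(160·√(π)) + x^3/(4·√(π)) - x/√(π) + O(x^8).
The coefficient of x^7 is 199/(13440·√(π)).

Final answer: 199/(13440·√(π))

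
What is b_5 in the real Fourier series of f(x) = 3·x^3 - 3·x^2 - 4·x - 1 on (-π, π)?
b_5 = (1/π) ∫_{-π}^{π} f(x)·sin(5x) dx.
Evaluate the integral (use parity and integration by parts as needed): b_5 = -236/125 + 6·π^2/5.

Final answer: -236/125 + 6·π^2/5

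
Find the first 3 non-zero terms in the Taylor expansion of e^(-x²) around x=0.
x^4/2 - x^2 + 1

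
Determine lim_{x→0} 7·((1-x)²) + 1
Direct substitution at x = 0 gives 8.

Final answer: 8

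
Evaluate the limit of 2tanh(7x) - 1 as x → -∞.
Evaluate the dominant behaviour as x → -∞; each term tends to a finite value or vanishes.
Limit = -3.

Final answer: -3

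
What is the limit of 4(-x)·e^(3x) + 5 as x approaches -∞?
The product is a 0·∞ indeterminate form at x → -∞.
Rewrite the product as 4(-x) / e^(-3x) (an ∞/∞ form) and apply L'Hôpital, or use the standard hierarchy e^(3|x|) ≫ |(-x)| as x → -∞.
The indeterminate product → 0, so the limit = 5.

Final answer: 5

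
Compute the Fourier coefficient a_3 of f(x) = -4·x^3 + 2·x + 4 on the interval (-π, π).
a_3 = (1/π) ∫_{-π}^{π} f(x)·cos(3x) dx.
Evaluate the integral (use parity and integration by parts as needed): a_3 = 0.

Final answer: 0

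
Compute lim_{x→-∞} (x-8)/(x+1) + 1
Evaluate the dominant behaviour as x → -∞; each term tends to a finite value or vanishes.
Limit = 2.

Final answer: 2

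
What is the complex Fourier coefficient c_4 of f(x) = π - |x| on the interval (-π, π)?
Compute the real Fourier coefficients first: a_4 = 0, b_4 = 0.
Then c_4 = (a_4 − i·b_4)/2 = 0.

Final answer: 0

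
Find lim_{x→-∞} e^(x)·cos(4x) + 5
Evaluate the dominant behaviour as x → -∞; each term tends to a finite value or vanishes.
Limit = 5.

Final answer: 5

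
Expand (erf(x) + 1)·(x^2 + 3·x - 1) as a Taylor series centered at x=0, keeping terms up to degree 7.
26·x^7/(105·√(π)) + 3·x^6/(5·√(π)) - 13·x^5/(15·√(π)) - 2·x^4/√(π) + 8·x^3/(3·√(π)) + x^2·(1 + 6/√(π)) + x·(3 - 2/√(π)) - 1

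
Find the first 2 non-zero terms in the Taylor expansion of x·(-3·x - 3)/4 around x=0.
-3·x^2/4 - 3·x/4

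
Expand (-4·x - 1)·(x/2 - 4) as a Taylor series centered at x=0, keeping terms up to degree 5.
-2·x^2 + 31·x/2 + 4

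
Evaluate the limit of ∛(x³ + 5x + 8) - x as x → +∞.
This is an ∞ − ∞ indeterminate form.
Multiply by (A² + AB + B²)/(A² + AB + B²) where A = ∛(x³+5x + 8), B = x to use A³ − B³ = (A−B)(A²+AB+B²); the x³ terms cancel, leaving (5x + 8)/(A²+AB+B²) with denominator ~ 3x², so the limit is 0.
Limit = 0.

Final answer: 0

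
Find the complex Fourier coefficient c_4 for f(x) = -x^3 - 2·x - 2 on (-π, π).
Compute the real Fourier coefficients first: a_4 = 0, b_4 = 13/16 + π^2/2.
Then c_4 = (a_4 − i·b_4)/2 = -i·π^2/4 - 13·i/32.

Final answer: -i·π^2/4 - 13·i/32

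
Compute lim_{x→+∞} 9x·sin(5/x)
As x → +∞: let u = 5/x → 0⁺; then 9·x·sin(5/x) = 9·5·sin(u)/u → 9·5·1 = 45.
Limit = 45.

Final answer: 45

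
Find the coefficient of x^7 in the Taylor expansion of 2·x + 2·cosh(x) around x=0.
Expand to order 7: 2·x + 2·cosh(x) = x^6/360 + x^4/12 + x^2 + 2·x + 2 + O(x^8).
The coefficient of x^7 is 0.

Final answer: 0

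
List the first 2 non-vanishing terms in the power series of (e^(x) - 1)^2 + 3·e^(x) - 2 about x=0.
3·x + 1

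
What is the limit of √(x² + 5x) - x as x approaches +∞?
As x → +∞: multiply by the conjugate to get (5x)/(√(x²+5x)+x); the denominator ~ 2x, so the limit is 5/2.
Limit = 5/2.

Final answer: 5/2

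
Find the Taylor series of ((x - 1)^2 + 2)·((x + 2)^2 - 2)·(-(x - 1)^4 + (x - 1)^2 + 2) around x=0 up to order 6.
6·x^6 - 28·x^5 + 47·x^4 - 18·x^3 - 20·x^2 + 28·x + 12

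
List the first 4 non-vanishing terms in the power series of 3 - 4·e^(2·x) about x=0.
-16·x^3/3 - 8·x^2 - 8·x - 1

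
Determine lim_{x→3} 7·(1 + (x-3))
Direct substitution at x = 3 gives 7.

Final answer: 7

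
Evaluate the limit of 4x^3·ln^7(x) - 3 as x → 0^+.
The product is a 0·∞ indeterminate form at x → 0⁺.
Rewrite the product as 4·ln^7(x) / x^(-3) and apply L'Hôpital, or use the standard hierarchy x^(-3) ≫ |ln x|^7 as x → 0⁺.
The indeterminate product → 0, so the limit = -3.

Final answer: -3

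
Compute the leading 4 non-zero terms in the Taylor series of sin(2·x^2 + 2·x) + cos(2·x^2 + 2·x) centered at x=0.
-16·x^4/3 - 16·x^3/3 + 2·x + 1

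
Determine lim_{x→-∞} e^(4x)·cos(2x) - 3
Evaluate the dominant behaviour as x → -∞; each term tends to a finite value or vanishes.
Limit = -3.

Final answer: -3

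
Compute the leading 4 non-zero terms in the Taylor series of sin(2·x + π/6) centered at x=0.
-2·√(3)·x^3/3 - x^2 + √(3)·x + 1/2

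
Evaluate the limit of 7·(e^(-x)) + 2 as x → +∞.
Evaluate the dominant behaviour as x → +∞; each term tends to a finite value or vanishes.
Limit = 2.

Final answer: 2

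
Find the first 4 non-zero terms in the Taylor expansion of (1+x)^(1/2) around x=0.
x^3/16 - x^2/8 + x/2 + 1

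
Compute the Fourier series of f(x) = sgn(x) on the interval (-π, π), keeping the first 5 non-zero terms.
4·sin(x)/π + 4·sin(3·x)/(3·π) + 4·sin(5·x)/(5·π) + 4·sin(7·x)/(7·π) + 4·sin(9·x)/(9·π)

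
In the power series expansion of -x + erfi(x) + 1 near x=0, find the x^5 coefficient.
Expand to order 5: -x + erfi(x) + 1 = x^5/(5·√(π)) + 2·x^3/(3·√(π)) + x·(-1 + 2/√(π)) + 1 + O(x^6).
The coefficient of x^5 is 1/(5·√(π)).

Final answer: 1/(5·√(π))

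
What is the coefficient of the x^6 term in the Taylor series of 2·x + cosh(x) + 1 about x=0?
Expand to order 6: 2·x + cosh(x) + 1 = x^6/720 + x^4/24 + x^2/2 + 2·x + 2 + O(x^7).
The coefficient of x^6 is 1/720.

Final answer: 1/720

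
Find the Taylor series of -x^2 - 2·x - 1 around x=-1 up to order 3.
-(x + 1)^2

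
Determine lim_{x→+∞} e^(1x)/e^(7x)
This is an ∞/∞ indeterminate form as x → +∞.
Rewrite e^(1x)/e^(7x) = e^((1−7)x) = e^(-6x); the exponent coefficient is -6 < 0 so e^(-6x) → 0.
Limit = 0.

Final answer: 0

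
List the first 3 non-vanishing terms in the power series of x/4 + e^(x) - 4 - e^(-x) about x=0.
x^3/3 + 9·x/4 - 4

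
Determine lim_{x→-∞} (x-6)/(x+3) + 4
Evaluate the dominant behaviour as x → -∞; each term tends to a finite value or vanishes.
Limit = 5.

Final answer: 5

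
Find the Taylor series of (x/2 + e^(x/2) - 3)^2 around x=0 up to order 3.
x^3/6 + x^2/2 - 4·x + 4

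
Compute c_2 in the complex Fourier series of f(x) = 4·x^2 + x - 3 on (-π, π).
Compute the real Fourier coefficients first: a_2 = 4, b_2 = -1.
Then c_2 = (a_2 − i·b_2)/2 = 2 + i/2.

Final answer: 2 + i/2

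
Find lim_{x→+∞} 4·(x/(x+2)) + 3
Evaluate the dominant behaviour as x → +∞; each term tends to a finite value or vanishes.
Limit = 7.

Final answer: 7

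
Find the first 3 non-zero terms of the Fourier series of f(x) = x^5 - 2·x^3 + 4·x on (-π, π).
(-44·π^2 + 2·π^4 + 272)·sin(x) + (-π^4 - 29/2 + 7·π^2)·sin(2·x) + (-76·π^2/27 + 368/81 + 2·π^4/3)·sin(3·x)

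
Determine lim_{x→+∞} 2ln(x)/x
This is an ∞/∞ indeterminate form as x → +∞.
The polynomial denominator x dominates the logarithmic numerator (any positive power of x ≫ ln(x) as x → ∞), so the quotient → 0.
Limit = 0.

Final answer: 0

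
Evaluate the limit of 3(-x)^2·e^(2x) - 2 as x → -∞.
The product is a 0·∞ indeterminate form at x → -∞.
Rewrite the product as 3(-x)^2 / e^(-2x) (an ∞/∞ form) and apply L'Hôpital, or use the standard hierarchy e^(2|x|) ≫ |(-x)^2| as x → -∞.
The indeterminate product → 0, so the limit = -2.

Final answer: -2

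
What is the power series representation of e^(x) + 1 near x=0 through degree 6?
x^6/720 + x^5/120 + x^4/24 + x^3/6 + x^2/2 + x + 2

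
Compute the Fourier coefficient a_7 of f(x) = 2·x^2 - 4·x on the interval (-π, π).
a_7 = (1/π) ∫_{-π}^{π} f(x)·cos(7x) dx.
Evaluate the integral (use parity and integration by parts as needed): a_7 = -8/49.

Final answer: -8/49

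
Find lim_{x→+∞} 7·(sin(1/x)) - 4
Evaluate the dominant behaviour as x → +∞; each term tends to a finite value or vanishes.
Limit = -4.

Final answer: -4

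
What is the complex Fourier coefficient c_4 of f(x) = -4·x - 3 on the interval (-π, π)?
Compute the real Fourier coefficients first: a_4 = 0, b_4 = 2.
Then c_4 = (a_4 − i·b_4)/2 = -i.

Final answer: -i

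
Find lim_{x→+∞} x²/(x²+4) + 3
Evaluate the dominant behaviour as x → +∞; each term tends to a finite value or vanishes.
Limit = 4.

Final answer: 4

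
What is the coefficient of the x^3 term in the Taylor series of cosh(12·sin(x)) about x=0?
Expand to order 3: cosh(12·sin(x)) = 72·x^2 + 1 + O(x^4).
The coefficient of x^3 is 0.

Final answer: 0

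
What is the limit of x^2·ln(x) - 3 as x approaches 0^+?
The product is a 0·∞ indeterminate form at x → 0⁺.
Rewrite the product as ln(x) / x^(-2) and apply L'Hôpital, or use the standard hierarchy x^(-2) ≫ |ln x| as x → 0⁺.
The indeterminate product → 0, so the limit = -3.

Final answer: -3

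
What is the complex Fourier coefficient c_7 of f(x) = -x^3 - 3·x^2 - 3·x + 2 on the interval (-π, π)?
Compute the real Fourier coefficients first: a_7 = 12/49, b_7 = -2·π^2/7 - 282/343.
Then c_7 = (a_7 − i·b_7)/2 = 6/49 + 141·i/343 + i·π^2/7.

Final answer: 6/49 + 141·i/343 + i·π^2/7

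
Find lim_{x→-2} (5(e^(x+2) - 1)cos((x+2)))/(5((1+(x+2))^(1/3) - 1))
Both numerator and denominator → 0 as x → -2; this is a 0/0 indeterminate form.
Expand each to leading order near x = -2: numerator ~ 5·(x + 2), denominator ~ 5·(x + 2)/3.
The limit of the ratio is 3.

Final answer: 3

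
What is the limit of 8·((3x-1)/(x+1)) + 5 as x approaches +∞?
Evaluate the dominant behaviour as x → +∞; each term tends to a finite value or vanishes.
Limit = 29.

Final answer: 29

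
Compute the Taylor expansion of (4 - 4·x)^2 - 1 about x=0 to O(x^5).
16·x^2 - 32·x + 15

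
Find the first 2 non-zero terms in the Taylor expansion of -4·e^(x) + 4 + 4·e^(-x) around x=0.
4 - 8·x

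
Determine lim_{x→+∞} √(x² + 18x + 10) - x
This is an ∞ − ∞ indeterminate form.
Multiply and divide by the conjugate √(x²+18x + 10) + x; the x² terms cancel, leaving (18x + 10)/(√(x²+18x + 10)+x) → 18/2 = 9.
Limit = 9.

Final answer: 9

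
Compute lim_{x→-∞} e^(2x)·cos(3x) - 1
Evaluate the dominant behaviour as x → -∞; each term tends to a finite value or vanishes.
Limit = -1.

Final answer: -1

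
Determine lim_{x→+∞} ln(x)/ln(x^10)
This is an ∞/∞ indeterminate form as x → +∞.
Write ln(x^10) = 10·ln(x), reducing the quotient to 1/10.
Limit = 1/10.

Final answer: 1/10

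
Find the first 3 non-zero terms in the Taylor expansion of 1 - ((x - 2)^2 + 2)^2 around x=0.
-28·x^2 + 48·x - 35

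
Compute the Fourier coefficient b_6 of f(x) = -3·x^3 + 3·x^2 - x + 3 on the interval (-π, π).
b_6 = (1/π) ∫_{-π}^{π} f(x)·sin(6x) dx.
Evaluate the integral (use parity and integration by parts as needed): b_6 = 1/6 + π^2.

Final answer: 1/6 + π^2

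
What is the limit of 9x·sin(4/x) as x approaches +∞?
As x → +∞: let u = 4/x → 0⁺; then 9·x·sin(4/x) = 9·4·sin(u)/u → 9·4·1 = 36.
Limit = 36.

Final answer: 36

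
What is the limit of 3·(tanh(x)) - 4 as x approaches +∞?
Evaluate the dominant behaviour as x → +∞; each term tends to a finite value or vanishes.
Limit = -1.

Final answer: -1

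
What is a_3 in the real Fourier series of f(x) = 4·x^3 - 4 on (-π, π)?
a_3 = (1/π) ∫_{-π}^{π} f(x)·cos(3x) dx.
Evaluate the integral (use parity and integration by parts as needed): a_3 = 0.

Final answer: 0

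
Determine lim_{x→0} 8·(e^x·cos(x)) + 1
Direct substitution at x = 0 gives 9.

Final answer: 9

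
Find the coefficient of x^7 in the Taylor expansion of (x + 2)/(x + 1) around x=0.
Expand to order 7: (x + 2)/(x + 1) = -x^7 + x^6 - x^5 + x^4 - x^3 + x^2 - x + 2 + O(x^8).
The coefficient of x^7 is -1.

Final answer: -1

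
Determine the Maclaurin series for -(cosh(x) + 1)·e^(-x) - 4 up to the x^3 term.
5·x^3/6 - 3·x^2/2 + 2·x - 6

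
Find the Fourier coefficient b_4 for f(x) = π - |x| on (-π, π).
b_4 = (1/π) ∫_{-π}^{π} f(x)·sin(4x) dx.
Evaluate the integral (use parity and integration by parts as needed): b_4 = 0.

Final answer: 0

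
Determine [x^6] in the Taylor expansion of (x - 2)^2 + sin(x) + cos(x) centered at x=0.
Expand to order 6: (x - 2)^2 + sin(x) + cos(x) = -x^6/720 + x^5/120 + x^4/24 - x^3/6 + x^2/2 - 3·x + 5 + O(x^7).
The coefficient of x^6 is -1/720.

Final answer: -1/720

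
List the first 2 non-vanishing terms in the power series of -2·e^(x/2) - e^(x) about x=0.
-2·x - 3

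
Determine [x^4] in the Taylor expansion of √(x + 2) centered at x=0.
Expand to order 4: √(x + 2) = -5·√(2)·x^4/2048 + √(2)·x^3/128 - √(2)·x^2/32 + √(2)·x/4 + √(2) + O(x^5).
The coefficient of x^4 is -5·√(2)/2048.

Final answer: -5·√(2)/2048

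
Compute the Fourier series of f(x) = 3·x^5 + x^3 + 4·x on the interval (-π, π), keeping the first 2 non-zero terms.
(-118·π^2 + 6·π^4 + 716)·sin(x) + (-3·π^4 - 25 + 14·π^2)·sin(2·x)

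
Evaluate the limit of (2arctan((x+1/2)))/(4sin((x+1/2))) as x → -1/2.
Both numerator and denominator → 0 as x → -1/2; this is a 0/0 indeterminate form.
Expand each to leading order near x = -1/2: numerator ~ 2·(x + 1/2), denominator ~ 4·(x + 1/2).
The limit of the ratio is 1/2.

Final answer: 1/2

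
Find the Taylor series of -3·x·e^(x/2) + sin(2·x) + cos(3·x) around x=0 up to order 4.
53·x^4/16 - 41·x^3/24 - 6·x^2 - x + 1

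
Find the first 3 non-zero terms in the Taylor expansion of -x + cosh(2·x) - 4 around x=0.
2·x^2 - x - 3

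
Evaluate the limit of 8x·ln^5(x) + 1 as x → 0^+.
The product is a 0·∞ indeterminate form at x → 0⁺.
Rewrite the product as 8·ln^5(x) / x^(-1) and apply L'Hôpital, or use the standard hierarchy x^(-1) ≫ |ln x|^5 as x → 0⁺.
The indeterminate product → 0, so the limit = 1.

Final answer: 1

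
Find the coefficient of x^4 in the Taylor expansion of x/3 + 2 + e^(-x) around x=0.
Expand to order 4: x/3 + 2 + e^(-x) = x^4/24 - x^3/6 + x^2/2 - 2·x/3 + 3 + O(x^5).
The coefficient of x^4 is 1/24.

Final answer: 1/24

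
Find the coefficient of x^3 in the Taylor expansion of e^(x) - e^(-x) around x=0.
Expand to order 3: e^(x) - e^(-x) = x^3/3 + 2·x + O(x^4).
The coefficient of x^3 is 1/3.

Final answer: 1/3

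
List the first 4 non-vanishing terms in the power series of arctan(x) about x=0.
-x^7/7 + x^5/5 - x^3/3 + x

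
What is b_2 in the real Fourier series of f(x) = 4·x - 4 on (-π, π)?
b_2 = (1/π) ∫_{-π}^{π} f(x)·sin(2x) dx.
Evaluate the integral (use parity and integration by parts as needed): b_2 = -4.

Final answer: -4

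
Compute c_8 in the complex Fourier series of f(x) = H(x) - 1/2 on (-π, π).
Compute the real Fourier coefficients first: a_8 = 0, b_8 = 0.
Then c_8 = (a_8 − i·b_8)/2 = 0.

Final answer: 0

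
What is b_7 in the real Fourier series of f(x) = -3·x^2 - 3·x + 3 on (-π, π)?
b_7 = (1/π) ∫_{-π}^{π} f(x)·sin(7x) dx.
Evaluate the integral (use parity and integration by parts as needed): b_7 = -6/7.

Final answer: -6/7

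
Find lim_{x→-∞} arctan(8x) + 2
Evaluate the dominant behaviour as x → -∞; each term tends to a finite value or vanishes.
Limit = 2 - π/2.

Final answer: 2 - π/2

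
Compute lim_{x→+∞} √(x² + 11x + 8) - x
As x → +∞: multiply by the conjugate to get (11x+8)/(√(x²+11x+8)+x); the denominator ~ 2x, so the limit is 11/2.
Limit = 11/2.

Final answer: 11/2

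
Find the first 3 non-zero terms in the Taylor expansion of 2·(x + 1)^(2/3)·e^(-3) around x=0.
-2·x^2·e^(-3)/9 + 4·x·e^(-3)/3 + 2·e^(-3)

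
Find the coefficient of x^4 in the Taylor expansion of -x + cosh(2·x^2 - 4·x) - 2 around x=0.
Expand to order 4: -x + cosh(2·x^2 - 4·x) - 2 = 38·x^4/3 - 8·x^3 + 8·x^2 - x - 1 + O(x^5).
The coefficient of x^4 is 38/3.

Final answer: 38/3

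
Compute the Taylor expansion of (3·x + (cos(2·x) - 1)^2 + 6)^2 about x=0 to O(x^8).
-16·x^7 - 32·x^6 + 24·x^5 + 48·x^4 + 9·x^2 + 36·x + 36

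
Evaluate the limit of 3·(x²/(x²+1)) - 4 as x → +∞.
Evaluate the dominant behaviour as x → +∞; each term tends to a finite value or vanishes.
Limit = -1.

Final answer: -1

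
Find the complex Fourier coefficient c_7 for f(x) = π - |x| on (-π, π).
Compute the real Fourier coefficients first: a_7 = 4/(49·π), b_7 = 0.
Then c_7 = (a_7 − i·b_7)/2 = 2/(49·π).

Final answer: 2/(49·π)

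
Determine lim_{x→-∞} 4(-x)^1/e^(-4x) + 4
The quotient is an ∞/∞ indeterminate form as x → -∞.
Compare growth rates of the dominant terms (exponentials ≫ polynomials ≫ logarithms), or apply L'Hôpital's rule; the quotient → 0.
Adding the constant: 0 + 4 = 4. Limit = 4.

Final answer: 4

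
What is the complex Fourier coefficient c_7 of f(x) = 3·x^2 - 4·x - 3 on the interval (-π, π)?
Compute the real Fourier coefficients first: a_7 = -12/49, b_7 = -8/7.
Then c_7 = (a_7 − i·b_7)/2 = -6/49 + 4·i/7.

Final answer: -6/49 + 4·i/7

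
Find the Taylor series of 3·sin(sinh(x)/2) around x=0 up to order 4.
3·x^3/16 + 3·x/2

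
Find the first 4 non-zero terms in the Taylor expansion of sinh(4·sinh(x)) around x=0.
14513·x^7/1260 + 139·x^5/10 + 34·x^3/3 + 4·x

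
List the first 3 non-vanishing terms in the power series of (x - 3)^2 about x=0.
x^2 - 6·x + 9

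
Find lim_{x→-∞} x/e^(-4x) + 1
The quotient is an ∞/∞ indeterminate form as x → -∞.
Compare growth rates of the dominant terms (exponentials ≫ polynomials ≫ logarithms), or apply L'Hôpital's rule; the quotient → 0.
Adding the constant: 0 + 1 = 1. Limit = 1.

Final answer: 1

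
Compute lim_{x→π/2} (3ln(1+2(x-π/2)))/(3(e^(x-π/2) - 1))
Both numerator and denominator → 0 as x → π/2; this is a 0/0 indeterminate form.
Expand each to leading order near x = π/2: numerator ~ 6·(x - π/2), denominator ~ 3·(x - π/2).
The limit of the ratio is 2.

Final answer: 2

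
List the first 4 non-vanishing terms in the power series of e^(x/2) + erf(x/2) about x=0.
x^3·(1/48 - 1/(12·√(π))) + x^2/8 + x·(1/2 + 1/√(π)) + 1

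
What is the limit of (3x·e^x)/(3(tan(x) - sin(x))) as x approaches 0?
Both numerator and denominator → 0 as x → 0; this is a 0/0 indeterminate form.
Expand each to leading order near x = 0: numerator ~ 3·x, denominator ~ 3·x^3/2.
The limit of the ratio is ∞.

Final answer: ∞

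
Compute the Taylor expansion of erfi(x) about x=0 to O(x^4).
2·x^3/(3·√(π)) + 2·x/√(π)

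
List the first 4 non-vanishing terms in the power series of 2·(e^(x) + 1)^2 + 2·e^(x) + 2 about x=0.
11·x^3/3 + 7·x^2 + 10·x + 12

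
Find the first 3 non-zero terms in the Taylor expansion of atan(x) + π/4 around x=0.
-x^3/3 + x + π/4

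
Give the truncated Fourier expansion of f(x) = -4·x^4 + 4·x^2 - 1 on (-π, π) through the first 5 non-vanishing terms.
(-208 + 32·π^2)·cos(x) + (16 - 8·π^2)·cos(2·x) + (-112/27 + 32·π^2/9)·cos(3·x) + (7/4 - 2·π^2)·cos(4·x) - 4·π^4/5 - 1 + 4·π^2/3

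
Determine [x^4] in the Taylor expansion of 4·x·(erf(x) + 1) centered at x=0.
Expand to order 4: 4·x·(erf(x) + 1) = -8·x^4/(3·√(π)) + 8·x^2/√(π) + 4·x + O(x^5).
The coefficient of x^4 is -8/(3·√(π)).

Final answer: -8/(3·√(π))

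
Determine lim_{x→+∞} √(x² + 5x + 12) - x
This is an ∞ − ∞ indeterminate form.
Multiply and divide by the conjugate √(x²+5x + 12) + x; the x² terms cancel, leaving (5x + 12)/(√(x²+5x + 12)+x) → 5/2.
Limit = 5/2.

Final answer: 5/2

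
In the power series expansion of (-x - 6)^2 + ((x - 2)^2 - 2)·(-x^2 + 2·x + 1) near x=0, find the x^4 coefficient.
Expand to order 4: (-x - 6)^2 + ((x - 2)^2 - 2)·(-x^2 + 2·x + 1) = -x^4 + 6·x^3 - 8·x^2 + 12·x + 38 + O(x^5).
The coefficient of x^4 is -1.

Final answer: -1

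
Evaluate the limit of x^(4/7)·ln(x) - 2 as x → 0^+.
The product is a 0·∞ indeterminate form at x → 0⁺.
Rewrite the product as ln(x) / x^(-4/7) and apply L'Hôpital, or use the standard hierarchy x^(-4/7) ≫ |ln x| as x → 0⁺.
The indeterminate product → 0, so the limit = -2.

Final answer: -2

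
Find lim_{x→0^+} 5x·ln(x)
This is a 0·∞ indeterminate form at x → 0⁺.
Rewrite the product as 5·ln(x) / x^(-1) and apply L'Hôpital, or use the standard hierarchy x^(-1) ≫ |ln x| as x → 0⁺.
The indeterminate product → 0, so the limit = 0.

Final answer: 0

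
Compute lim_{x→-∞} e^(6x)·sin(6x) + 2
Evaluate the dominant behaviour as x → -∞; each term tends to a finite value or vanishes.
Limit = 2.

Final answer: 2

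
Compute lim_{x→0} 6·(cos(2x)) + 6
Direct substitution at x = 0 gives 12.

Final answer: 12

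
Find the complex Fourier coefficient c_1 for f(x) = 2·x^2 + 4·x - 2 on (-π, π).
Compute the real Fourier coefficients first: a_1 = -8, b_1 = 8.
Then c_1 = (a_1 − i·b_1)/2 = -4 - 4·i.

Final answer: -4 - 4·i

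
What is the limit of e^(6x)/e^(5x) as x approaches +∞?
This is an ∞/∞ indeterminate form as x → +∞.
Rewrite e^(6x)/e^(5x) = e^((6−5)x) = e^(x); the exponent coefficient is 1 > 0 so e^(x) → ∞.
Limit = ∞.

Final answer: ∞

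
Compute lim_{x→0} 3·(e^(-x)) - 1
Direct substitution at x = 0 gives 2.

Final answer: 2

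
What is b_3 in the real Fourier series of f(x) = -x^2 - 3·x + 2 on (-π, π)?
b_3 = (1/π) ∫_{-π}^{π} f(x)·sin(3x) dx.
Evaluate the integral (use parity and integration by parts as needed): b_3 = -2.

Final answer: -2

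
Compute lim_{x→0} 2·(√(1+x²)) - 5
Direct substitution at x = 0 gives -3.

Final answer: -3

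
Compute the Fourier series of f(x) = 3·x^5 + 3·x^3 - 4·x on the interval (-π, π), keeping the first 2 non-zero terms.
(-114·π^2 + 6·π^4 + 676)·sin(x) + (-3·π^4 - 14 + 12·π^2)·sin(2·x)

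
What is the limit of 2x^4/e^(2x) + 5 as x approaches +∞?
The quotient is an ∞/∞ indeterminate form as x → +∞.
The exponential denominator e^(2x) dominates the polynomial numerator (e^x ≫ x^4 as x → ∞), so the quotient → 0.
Adding the constant: 0 + 5 = 5. Limit = 5.

Final answer: 5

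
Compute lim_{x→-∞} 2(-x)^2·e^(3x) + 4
The product is a 0·∞ indeterminate form at x → -∞.
Rewrite the product as 2(-x)^2 / e^(-3x) (an ∞/∞ form) and apply L'Hôpital, or use the standard hierarchy e^(3|x|) ≫ |(-x)^2| as x → -∞.
The indeterminate product → 0, so the limit = 4.

Final answer: 4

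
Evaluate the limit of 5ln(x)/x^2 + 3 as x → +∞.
The quotient is an ∞/∞ indeterminate form as x → +∞.
The polynomial denominator x^2 dominates the logarithmic numerator (any positive power of x ≫ ln(x) as x → ∞), so the quotient → 0.
Adding the constant: 0 + 3 = 3. Limit = 3.

Final answer: 3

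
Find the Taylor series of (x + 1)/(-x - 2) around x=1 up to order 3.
-2/3 - (x - 1)/9 + (x - 1)^2/27 - (x - 1)^3/81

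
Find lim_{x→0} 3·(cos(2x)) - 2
Direct substitution at x = 0 gives 1.

Final answer: 1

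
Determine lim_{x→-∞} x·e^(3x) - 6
The product is a 0·∞ indeterminate form at x → -∞.
Rewrite the product as x / e^(-3x) (an ∞/∞ form) and apply L'Hôpital, or use the standard hierarchy e^(3|x|) ≫ |x| as x → -∞.
The indeterminate product → 0, so the limit = -6.

Final answer: -6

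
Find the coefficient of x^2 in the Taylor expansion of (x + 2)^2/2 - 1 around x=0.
Expand to order 2: (x + 2)^2/2 - 1 = x^2/2 + 2·x + 1 + O(x^3).
The coefficient of x^2 is 1/2.

Final answer: 1/2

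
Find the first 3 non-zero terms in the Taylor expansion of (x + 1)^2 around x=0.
x^2 + 2·x + 1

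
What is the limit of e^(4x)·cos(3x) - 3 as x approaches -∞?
Evaluate the dominant behaviour as x → -∞; each term tends to a finite value or vanishes.
Limit = -3.

Final answer: -3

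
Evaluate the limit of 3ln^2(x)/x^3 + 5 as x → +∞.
The quotient is an ∞/∞ indeterminate form as x → +∞.
The polynomial denominator x^3 dominates the logarithmic numerator (any positive power of x ≫ ln^2(x) as x → ∞), so the quotient → 0.
Adding the constant: 0 + 5 = 5. Limit = 5.

Final answer: 5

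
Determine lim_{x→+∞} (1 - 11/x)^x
As x → +∞: this is the defining limit (1 - 11/x)^x → e^(-11).
Limit = e^(-11).

Final answer: e^(-11)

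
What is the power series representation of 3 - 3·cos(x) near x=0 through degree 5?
-x^4/8 + 3·x^2/2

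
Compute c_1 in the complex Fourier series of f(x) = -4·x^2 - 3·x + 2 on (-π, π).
Compute the real Fourier coefficients first: a_1 = 16, b_1 = -6.
Then c_1 = (a_1 − i·b_1)/2 = 8 + 3·i.

Final answer: 8 + 3·i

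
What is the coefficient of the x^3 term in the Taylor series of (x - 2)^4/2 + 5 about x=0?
Expand to order 3: (x - 2)^4/2 + 5 = -4·x^3 + 12·x^2 - 16·x + 13 + O(x^4).
The coefficient of x^3 is -4.

Final answer: -4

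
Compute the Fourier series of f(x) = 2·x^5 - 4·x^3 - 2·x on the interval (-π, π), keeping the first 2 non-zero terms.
(-88·π^2 + 4·π^4 + 524)·sin(x) + (-2·π^4 - 19 + 14·π^2)·sin(2·x)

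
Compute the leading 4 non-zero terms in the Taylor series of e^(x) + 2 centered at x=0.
x^3/6 + x^2/2 + x + 3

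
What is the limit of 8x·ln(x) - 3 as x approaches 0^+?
The product is a 0·∞ indeterminate form at x → 0⁺.
Rewrite the product as 8·ln(x) / x^(-1) and apply L'Hôpital, or use the standard hierarchy x^(-1) ≫ |ln x| as x → 0⁺.
The indeterminate product → 0, so the limit = -3.

Final answer: -3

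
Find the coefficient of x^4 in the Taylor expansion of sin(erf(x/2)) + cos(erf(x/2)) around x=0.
Expand to order 4: sin(erf(x/2)) + cos(erf(x/2)) = x^4·(1/(24·π^2) + 1/(12·π)) + x^3·(-1/(12·√(π)) - 1/(6·π^(3/2))) - x^2/(2·π) + x/√(π) + 1 + O(x^5).
The coefficient of x^4 is 1/(24·π^2) + 1/(12·π).

Final answer: 1/(24·π^2) + 1/(12·π)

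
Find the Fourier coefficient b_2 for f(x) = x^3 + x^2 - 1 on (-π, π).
b_2 = (1/π) ∫_{-π}^{π} f(x)·sin(2x) dx.
Evaluate the integral (use parity and integration by parts as needed): b_2 = 3/2 - π^2.

Final answer: 3/2 - π^2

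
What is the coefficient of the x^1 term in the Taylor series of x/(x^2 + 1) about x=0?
Expand to order 1: x/(x^2 + 1) = x + O(x^2).
The coefficient of x^1 is 1.

Final answer: 1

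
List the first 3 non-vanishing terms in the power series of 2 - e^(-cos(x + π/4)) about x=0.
x^2·(-√(2)·e^(-√(2)/2)/4 - e^(-√(2)/2)/4) - √(2)·x·e^(-√(2)/2)/2 - e^(-√(2)/2) + 2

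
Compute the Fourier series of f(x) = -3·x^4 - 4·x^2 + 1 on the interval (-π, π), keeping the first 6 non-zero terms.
(-128 + 24·π^2)·cos(x) + (5 - 6·π^2)·cos(2·x) + 8·π^2·cos(3·x)/3 + (-3·π^2/2 - 7/16)·cos(4·x) + (256/625 + 24·π^2/25)·cos(5·x) - 3·π^4/5 - 4·π^2/3 + 1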